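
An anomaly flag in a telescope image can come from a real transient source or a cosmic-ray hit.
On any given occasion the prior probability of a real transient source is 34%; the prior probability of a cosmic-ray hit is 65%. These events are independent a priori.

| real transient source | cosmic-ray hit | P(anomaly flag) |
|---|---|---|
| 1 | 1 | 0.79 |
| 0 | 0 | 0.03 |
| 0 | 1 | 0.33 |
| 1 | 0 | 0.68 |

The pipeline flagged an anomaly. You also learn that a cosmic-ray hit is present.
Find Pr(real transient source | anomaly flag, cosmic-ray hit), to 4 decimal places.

Weight on real transient source=true, given the evidence: 0.79·0.34 = 0.268600
Normalizer over all consistent configurations: 0.33·0.66 + 0.79·0.34 = 0.486400
P(real transient source | anomaly flag, cosmic-ray hit) = 0.268600/0.486400 ≈ 0.5522

Pr(real transient source | anomaly flag, cosmic-ray hit) ≈ 0.5522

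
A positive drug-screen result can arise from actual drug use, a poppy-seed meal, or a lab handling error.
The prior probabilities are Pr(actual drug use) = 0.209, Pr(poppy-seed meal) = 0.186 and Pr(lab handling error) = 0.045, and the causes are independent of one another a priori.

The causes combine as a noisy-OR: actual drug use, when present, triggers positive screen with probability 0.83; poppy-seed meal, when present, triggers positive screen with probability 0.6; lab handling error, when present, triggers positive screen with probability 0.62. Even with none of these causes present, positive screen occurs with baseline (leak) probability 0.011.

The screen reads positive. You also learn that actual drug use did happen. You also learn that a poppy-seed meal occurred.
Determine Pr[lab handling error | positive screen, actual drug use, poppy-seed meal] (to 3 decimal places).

Pr[lab handling error | positive screen, actual drug use, poppy-seed meal] ≈ 0.047

Under noisy-OR, P(positive screen | causes) = 1 − (1−0.011)·∏(1−qᵢ) over the active causes.
By total probability over both values of lab handling error:
  P(positive screen | actual drug use, poppy-seed meal) = 0.932748·0.955 + 0.974444·0.045
        = 0.890774 + 0.043850 = 0.934624
Configurations with lab handling error contribute 0.043850, so
  P(lab handling error | positive screen, actual drug use, poppy-seed meal) = 0.043850 / 0.934624 ≈ 0.047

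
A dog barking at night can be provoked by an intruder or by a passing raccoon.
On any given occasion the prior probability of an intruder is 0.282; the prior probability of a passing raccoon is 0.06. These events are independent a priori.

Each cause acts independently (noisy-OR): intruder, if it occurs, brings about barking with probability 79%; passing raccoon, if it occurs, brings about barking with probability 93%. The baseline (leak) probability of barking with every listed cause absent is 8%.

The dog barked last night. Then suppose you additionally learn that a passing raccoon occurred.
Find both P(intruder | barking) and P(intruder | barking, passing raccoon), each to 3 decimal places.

Under noisy-OR, P(barking | causes) = 1 − (1−0.08)·∏(1−qᵢ) over the active causes.
Numerator (weight on configurations with intruder): 0.213867 + 0.016691 = 0.230558
Denominator P(barking): 0.08·0.718·0.94 + 0.9356·0.718·0.06 + 0.8068·0.282·0.94 + 0.986476·0.282·0.06 = 0.324858
P(intruder | barking) = 0.230558/0.324858 ≈ 0.710

With the extra evidence:
For the numerator, keep only intruder=true terms: 0.986476×0.282 = 0.278186
The normalizing constant is 0.9356×0.718 + 0.986476×0.282 = 0.949947
Posterior = 0.278186 / 0.949947 ≈ 0.293
The drop from 0.710 to 0.293 is the explaining-away (discounting) effect.

P(intruder | barking) ≈ 0.710; P(intruder | barking, passing raccoon) ≈ 0.293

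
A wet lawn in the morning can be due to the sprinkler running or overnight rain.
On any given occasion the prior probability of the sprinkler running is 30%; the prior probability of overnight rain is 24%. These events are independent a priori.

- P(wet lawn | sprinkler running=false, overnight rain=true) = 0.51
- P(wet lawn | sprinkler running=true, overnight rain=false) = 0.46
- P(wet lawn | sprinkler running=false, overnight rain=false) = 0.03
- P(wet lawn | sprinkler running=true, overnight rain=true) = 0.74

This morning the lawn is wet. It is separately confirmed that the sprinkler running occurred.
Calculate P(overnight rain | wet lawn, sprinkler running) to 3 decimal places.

P(overnight rain | wet lawn, sprinkler running) ≈ 0.337

Enumerate both values of overnight rain and weight by the priors:
  P(wet lawn | sprinkler running) = 0.46×0.76 + 0.74×0.24
        = 0.349600 + 0.177600 = 0.527200
Keeping only the overnight rain-present terms gives 0.177600, so
  P(overnight rain | wet lawn, sprinkler running) = 0.177600 / 0.527200 ≈ 0.337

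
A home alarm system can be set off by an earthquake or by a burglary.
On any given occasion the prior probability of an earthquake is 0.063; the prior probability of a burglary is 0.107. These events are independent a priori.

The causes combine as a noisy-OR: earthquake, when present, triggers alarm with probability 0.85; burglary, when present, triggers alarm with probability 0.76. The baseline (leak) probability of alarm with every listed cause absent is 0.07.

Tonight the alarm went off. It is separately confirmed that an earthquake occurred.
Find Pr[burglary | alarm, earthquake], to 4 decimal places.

Under noisy-OR, P(alarm | causes) = 1 − (1−0.07)·∏(1−qᵢ) over the active causes.
For the numerator, keep only burglary=true terms: 0.96652*0.107 = 0.103418
Normalizer over all consistent configurations: 0.8605*0.893 + 0.96652*0.107 = 0.871845
P(burglary | alarm, earthquake) = 0.103418/0.871845 ≈ 0.1186

Pr[burglary | alarm, earthquake] ≈ 0.1186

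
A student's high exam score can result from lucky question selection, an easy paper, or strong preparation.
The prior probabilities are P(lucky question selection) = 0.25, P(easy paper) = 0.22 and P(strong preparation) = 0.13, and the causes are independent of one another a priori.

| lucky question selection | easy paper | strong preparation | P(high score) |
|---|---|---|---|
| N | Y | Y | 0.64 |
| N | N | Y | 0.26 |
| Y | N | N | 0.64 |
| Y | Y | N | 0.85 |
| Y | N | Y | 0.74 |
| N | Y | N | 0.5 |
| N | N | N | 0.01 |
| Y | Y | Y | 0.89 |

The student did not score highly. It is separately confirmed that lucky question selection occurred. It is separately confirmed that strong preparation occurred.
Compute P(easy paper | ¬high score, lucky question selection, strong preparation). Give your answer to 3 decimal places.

P(easy paper | ¬high score, lucky question selection, strong preparation) ≈ 0.107

P(¬high score | lucky question selection, strong preparation) = 0.26*0.78 + 0.11*0.22 = 0.202800 + 0.024200 = 0.227000
The easy paper-present share is 0.11*0.22 = 0.024200.
Hence the posterior is 0.024200/0.227000 ≈ 0.107.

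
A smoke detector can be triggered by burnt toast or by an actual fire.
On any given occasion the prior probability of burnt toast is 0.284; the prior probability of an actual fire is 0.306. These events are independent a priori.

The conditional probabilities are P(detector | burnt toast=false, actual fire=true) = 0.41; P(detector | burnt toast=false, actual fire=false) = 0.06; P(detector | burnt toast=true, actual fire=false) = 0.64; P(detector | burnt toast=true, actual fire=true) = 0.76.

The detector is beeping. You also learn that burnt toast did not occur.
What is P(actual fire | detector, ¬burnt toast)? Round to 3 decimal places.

Numerator (weight on configurations with actual fire): 0.41*0.306 = 0.125460
The normalizing constant is 0.06*0.694 + 0.41*0.306 = 0.167100
P(actual fire | detector, ¬burnt toast) = 0.125460/0.167100 ≈ 0.751

P(actual fire | detector, ¬burnt toast) ≈ 0.751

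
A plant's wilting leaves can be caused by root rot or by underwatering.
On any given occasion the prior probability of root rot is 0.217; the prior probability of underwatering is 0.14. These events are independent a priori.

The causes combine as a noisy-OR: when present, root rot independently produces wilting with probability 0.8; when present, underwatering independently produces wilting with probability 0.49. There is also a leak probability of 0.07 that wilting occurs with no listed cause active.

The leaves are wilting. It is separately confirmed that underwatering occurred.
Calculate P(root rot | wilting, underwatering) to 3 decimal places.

Under noisy-OR, P(wilting | causes) = 1 − (1−0.07)·∏(1−qᵢ) over the active causes.
P(wilting | underwatering) = 0.5257*0.783 + 0.90514*0.217 = 0.411623 + 0.196415 = 0.608038
Restricting to configurations with root rot present: 0.90514*0.217 = 0.196415.
So P(root rot | wilting, underwatering) = 0.196415/0.608038 ≈ 0.323.

P(root rot | wilting, underwatering) ≈ 0.323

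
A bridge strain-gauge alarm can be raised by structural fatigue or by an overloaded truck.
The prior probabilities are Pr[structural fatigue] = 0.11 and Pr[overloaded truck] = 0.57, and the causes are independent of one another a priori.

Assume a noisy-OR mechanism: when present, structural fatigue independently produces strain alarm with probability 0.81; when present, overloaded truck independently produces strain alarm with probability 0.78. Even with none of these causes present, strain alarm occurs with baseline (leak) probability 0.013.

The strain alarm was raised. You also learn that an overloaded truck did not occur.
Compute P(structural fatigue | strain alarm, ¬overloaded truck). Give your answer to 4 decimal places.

Under noisy-OR, P(strain alarm | causes) = 1 − (1−0.013)·∏(1−qᵢ) over the active causes.
For the numerator, keep only structural fatigue=true terms: 0.81247×0.11 = 0.089372
Normalizer over all consistent configurations: 0.013×0.89 + 0.81247×0.11 = 0.100942
P(structural fatigue | strain alarm, ¬overloaded truck) = 0.089372/0.100942 ≈ 0.8854

P(structural fatigue | strain alarm, ¬overloaded truck) ≈ 0.8854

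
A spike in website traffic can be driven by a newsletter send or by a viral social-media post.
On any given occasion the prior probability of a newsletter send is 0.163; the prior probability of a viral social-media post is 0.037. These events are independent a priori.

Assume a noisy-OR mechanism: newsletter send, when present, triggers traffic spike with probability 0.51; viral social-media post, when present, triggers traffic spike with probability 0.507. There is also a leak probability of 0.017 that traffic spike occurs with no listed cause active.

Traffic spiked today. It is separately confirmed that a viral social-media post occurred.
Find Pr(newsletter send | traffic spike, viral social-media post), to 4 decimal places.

Under noisy-OR, P(traffic spike | causes) = 1 − (1−0.017)·∏(1−qᵢ) over the active causes.
Enumerate both values of newsletter send and weight by the priors:
  P(traffic spike | viral social-media post) = 0.515381·0.837 + 0.762537·0.163
        = 0.431374 + 0.124294 = 0.555668
The terms with newsletter send present sum to 0.124294, so
  P(newsletter send | traffic spike, viral social-media post) = 0.124294 / 0.555668 ≈ 0.2237

Pr(newsletter send | traffic spike, viral social-media post) ≈ 0.2237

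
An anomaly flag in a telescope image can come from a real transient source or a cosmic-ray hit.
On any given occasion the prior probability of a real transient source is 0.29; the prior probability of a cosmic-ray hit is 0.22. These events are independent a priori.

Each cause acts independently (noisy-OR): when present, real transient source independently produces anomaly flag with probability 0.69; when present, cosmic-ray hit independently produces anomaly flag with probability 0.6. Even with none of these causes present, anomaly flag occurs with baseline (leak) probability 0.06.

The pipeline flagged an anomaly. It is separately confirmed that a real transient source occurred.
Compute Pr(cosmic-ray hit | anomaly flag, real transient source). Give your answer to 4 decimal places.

Pr(cosmic-ray hit | anomaly flag, real transient source) ≈ 0.2602

Under noisy-OR, P(anomaly flag | causes) = 1 − (1−0.06)·∏(1−qᵢ) over the active causes.
By total probability over both values of cosmic-ray hit:
  P(anomaly flag | real transient source) = 0.7086·0.78 + 0.88344·0.22
        = 0.552708 + 0.194357 = 0.747065
The terms with cosmic-ray hit present sum to 0.194357, so
  P(cosmic-ray hit | anomaly flag, real transient source) = 0.194357 / 0.747065 ≈ 0.2602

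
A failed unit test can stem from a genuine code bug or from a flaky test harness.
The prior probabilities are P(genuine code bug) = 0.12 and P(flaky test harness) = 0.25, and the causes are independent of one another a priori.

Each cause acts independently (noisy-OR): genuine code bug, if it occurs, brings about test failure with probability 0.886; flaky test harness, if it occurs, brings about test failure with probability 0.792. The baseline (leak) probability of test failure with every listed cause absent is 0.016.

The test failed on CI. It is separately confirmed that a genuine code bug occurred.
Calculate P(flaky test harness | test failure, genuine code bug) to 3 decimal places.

Under noisy-OR, P(test failure | causes) = 1 − (1−0.016)·∏(1−qᵢ) over the active causes.
For the numerator, keep only flaky test harness=true terms: 0.976667·0.25 = 0.244167
Normalizer over all consistent configurations: 0.887824·0.75 + 0.976667·0.25 = 0.910035
P(flaky test harness | test failure, genuine code bug) = 0.244167/0.910035 ≈ 0.268

P(flaky test harness | test failure, genuine code bug) ≈ 0.268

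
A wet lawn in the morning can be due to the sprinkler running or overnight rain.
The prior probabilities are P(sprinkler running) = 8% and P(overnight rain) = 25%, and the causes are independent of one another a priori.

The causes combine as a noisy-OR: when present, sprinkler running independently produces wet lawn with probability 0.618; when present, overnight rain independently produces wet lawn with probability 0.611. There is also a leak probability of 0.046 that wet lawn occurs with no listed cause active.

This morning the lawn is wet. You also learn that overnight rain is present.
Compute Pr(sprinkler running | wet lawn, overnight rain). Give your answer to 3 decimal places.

Pr(sprinkler running | wet lawn, overnight rain) ≈ 0.106

Under noisy-OR, P(wet lawn | causes) = 1 − (1−0.046)·∏(1−qᵢ) over the active causes.
P(wet lawn | overnight rain) = 0.628894×0.92 + 0.858238×0.08 = 0.578582 + 0.068659 = 0.647241
Of this, 0.068659 comes from 0.858238×0.08 (the sprinkler running=true cases).
Hence the posterior is 0.068659/0.647241 ≈ 0.106.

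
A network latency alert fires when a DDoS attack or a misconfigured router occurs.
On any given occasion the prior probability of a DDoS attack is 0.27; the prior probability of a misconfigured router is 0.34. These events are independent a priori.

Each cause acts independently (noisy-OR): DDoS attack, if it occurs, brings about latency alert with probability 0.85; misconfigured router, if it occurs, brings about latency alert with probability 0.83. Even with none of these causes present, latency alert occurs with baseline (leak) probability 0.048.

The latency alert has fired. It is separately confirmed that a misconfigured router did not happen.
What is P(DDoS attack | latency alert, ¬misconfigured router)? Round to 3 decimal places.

P(DDoS attack | latency alert, ¬misconfigured router) ≈ 0.869

Under noisy-OR, P(latency alert | causes) = 1 − (1−0.048)·∏(1−qᵢ) over the active causes.
P(latency alert | ¬misconfigured router) = 0.048·0.73 + 0.8572·0.27 = 0.035040 + 0.231444 = 0.266484
Restricting to configurations with DDoS attack present: 0.8572·0.27 = 0.231444.
So P(DDoS attack | latency alert, ¬misconfigured router) = 0.231444/0.266484 ≈ 0.869.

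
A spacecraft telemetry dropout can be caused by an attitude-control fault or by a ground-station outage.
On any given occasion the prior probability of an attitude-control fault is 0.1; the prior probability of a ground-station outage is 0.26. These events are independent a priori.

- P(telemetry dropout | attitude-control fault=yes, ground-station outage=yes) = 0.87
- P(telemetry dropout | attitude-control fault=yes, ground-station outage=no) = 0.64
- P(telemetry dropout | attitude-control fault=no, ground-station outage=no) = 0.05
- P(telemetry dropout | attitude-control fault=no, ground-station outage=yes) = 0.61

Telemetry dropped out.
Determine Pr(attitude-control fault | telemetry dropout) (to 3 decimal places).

Pr(attitude-control fault | telemetry dropout) ≈ 0.284

Weight on attitude-control fault=true, given the evidence: 0.047360 + 0.022620 = 0.069980
The normalizing constant is 0.05·0.9·0.74 + 0.61·0.9·0.26 + 0.64·0.1·0.74 + 0.87·0.1·0.26 = 0.246020
Posterior = 0.069980 / 0.246020 ≈ 0.284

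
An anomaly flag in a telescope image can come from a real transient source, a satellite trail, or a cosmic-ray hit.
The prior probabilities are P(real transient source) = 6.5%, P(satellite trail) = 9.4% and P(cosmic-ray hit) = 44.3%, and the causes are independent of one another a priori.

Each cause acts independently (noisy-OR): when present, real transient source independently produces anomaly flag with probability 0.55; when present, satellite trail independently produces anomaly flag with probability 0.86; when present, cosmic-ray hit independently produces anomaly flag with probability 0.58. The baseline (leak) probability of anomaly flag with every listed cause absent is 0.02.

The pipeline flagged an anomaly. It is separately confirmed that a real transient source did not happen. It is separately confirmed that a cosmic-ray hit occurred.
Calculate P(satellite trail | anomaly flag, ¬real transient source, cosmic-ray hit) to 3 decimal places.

P(satellite trail | anomaly flag, ¬real transient source, cosmic-ray hit) ≈ 0.142

Under noisy-OR, P(anomaly flag | causes) = 1 − (1−0.02)·∏(1−qᵢ) over the active causes.
P(anomaly flag | ¬real transient source, cosmic-ray hit) = 0.5884*0.906 + 0.942376*0.094 = 0.533090 + 0.088583 = 0.621673
Restricting to configurations with satellite trail present: 0.942376*0.094 = 0.088583.
So P(satellite trail | anomaly flag, ¬real transient source, cosmic-ray hit) = 0.088583/0.621673 ≈ 0.142.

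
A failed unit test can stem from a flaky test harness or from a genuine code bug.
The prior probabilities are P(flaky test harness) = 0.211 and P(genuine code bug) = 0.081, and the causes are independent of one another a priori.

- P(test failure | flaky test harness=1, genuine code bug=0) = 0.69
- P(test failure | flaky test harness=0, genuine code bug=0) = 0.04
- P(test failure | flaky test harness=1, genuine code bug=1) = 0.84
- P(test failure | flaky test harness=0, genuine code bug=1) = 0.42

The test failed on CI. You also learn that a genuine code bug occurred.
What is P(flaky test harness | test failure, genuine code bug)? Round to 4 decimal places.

P(flaky test harness | test failure, genuine code bug) ≈ 0.3485

Sum P(test failure|·) weighted by the priors over both values of flaky test harness:
  P(test failure | genuine code bug) = 0.42×0.789 + 0.84×0.211
        = 0.331380 + 0.177240 = 0.508620
Configurations with flaky test harness contribute 0.177240, so
  P(flaky test harness | test failure, genuine code bug) = 0.177240 / 0.508620 ≈ 0.3485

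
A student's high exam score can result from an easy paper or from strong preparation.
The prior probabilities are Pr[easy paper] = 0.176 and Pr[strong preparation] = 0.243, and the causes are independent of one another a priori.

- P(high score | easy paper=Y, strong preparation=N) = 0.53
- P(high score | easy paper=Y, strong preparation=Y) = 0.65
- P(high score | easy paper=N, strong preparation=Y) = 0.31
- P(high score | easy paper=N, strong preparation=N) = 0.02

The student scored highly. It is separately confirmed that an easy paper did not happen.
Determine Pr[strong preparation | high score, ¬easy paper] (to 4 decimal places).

P(high score | ¬easy paper) = 0.02·0.757 + 0.31·0.243 = 0.015140 + 0.075330 = 0.090470
The strong preparation-present share is 0.31·0.243 = 0.075330.
P(strong preparation | high score, ¬easy paper) = 0.075330 / 0.090470 ≈ 0.8327

Pr[strong preparation | high score, ¬easy paper] ≈ 0.8327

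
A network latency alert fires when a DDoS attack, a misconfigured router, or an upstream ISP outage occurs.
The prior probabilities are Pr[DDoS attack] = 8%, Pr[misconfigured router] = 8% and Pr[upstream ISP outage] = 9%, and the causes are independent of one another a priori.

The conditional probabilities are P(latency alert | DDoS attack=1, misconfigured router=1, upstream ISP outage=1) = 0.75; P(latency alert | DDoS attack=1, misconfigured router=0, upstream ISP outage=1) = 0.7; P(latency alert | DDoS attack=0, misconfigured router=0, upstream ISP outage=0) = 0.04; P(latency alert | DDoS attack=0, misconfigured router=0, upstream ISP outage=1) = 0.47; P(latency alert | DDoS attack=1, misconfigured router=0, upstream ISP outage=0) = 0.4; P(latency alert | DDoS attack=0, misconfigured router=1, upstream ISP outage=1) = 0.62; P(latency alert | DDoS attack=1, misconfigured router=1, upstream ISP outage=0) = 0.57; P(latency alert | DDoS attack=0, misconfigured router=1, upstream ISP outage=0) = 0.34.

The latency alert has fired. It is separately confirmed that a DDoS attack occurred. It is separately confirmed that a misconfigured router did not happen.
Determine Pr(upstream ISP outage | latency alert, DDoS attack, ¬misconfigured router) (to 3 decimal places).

For the numerator, keep only upstream ISP outage=true terms: 0.7*0.09 = 0.063000
Denominator P(latency alert | DDoS attack, ¬misconfigured router): 0.4*0.91 + 0.7*0.09 = 0.427000
Posterior = 0.063000 / 0.427000 ≈ 0.148

Pr(upstream ISP outage | latency alert, DDoS attack, ¬misconfigured router) ≈ 0.148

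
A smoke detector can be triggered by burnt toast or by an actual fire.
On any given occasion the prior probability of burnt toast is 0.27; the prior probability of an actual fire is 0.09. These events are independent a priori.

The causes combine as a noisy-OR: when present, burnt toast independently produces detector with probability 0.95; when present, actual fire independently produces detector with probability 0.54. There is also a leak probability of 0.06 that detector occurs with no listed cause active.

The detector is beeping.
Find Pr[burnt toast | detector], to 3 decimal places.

Pr[burnt toast | detector] ≈ 0.770

Under noisy-OR, P(detector | causes) = 1 − (1−0.06)·∏(1−qᵢ) over the active causes.
Sum P(detector|·) weighted by the priors over the 4 (burnt toast, actual fire) configurations:
  P(detector) = 0.06·0.73·0.91 + 0.5676·0.73·0.09 + 0.953·0.27·0.91 + 0.97838·0.27·0.09
        = 0.039858 + 0.037291 + 0.234152 + 0.023775 = 0.335076
The terms with burnt toast present sum to 0.257927, so
  P(burnt toast | detector) = 0.257927 / 0.335076 ≈ 0.770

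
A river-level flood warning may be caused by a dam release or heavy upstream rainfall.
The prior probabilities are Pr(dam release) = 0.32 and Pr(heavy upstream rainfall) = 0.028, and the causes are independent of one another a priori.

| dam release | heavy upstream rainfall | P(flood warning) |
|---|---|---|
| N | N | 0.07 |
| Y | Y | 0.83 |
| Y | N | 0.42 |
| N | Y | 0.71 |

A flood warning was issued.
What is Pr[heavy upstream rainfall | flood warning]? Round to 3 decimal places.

Sum P(flood warning|·) weighted by the priors over the 4 (dam release, heavy upstream rainfall) configurations:
  P(flood warning) = 0.07*0.68*0.972 + 0.71*0.68*0.028 + 0.42*0.32*0.972 + 0.83*0.32*0.028
        = 0.046267 + 0.013518 + 0.130637 + 0.007437 = 0.197859
The terms with heavy upstream rainfall present sum to 0.020955, so
  P(heavy upstream rainfall | flood warning) = 0.020955 / 0.197859 ≈ 0.106

Pr[heavy upstream rainfall | flood warning] ≈ 0.106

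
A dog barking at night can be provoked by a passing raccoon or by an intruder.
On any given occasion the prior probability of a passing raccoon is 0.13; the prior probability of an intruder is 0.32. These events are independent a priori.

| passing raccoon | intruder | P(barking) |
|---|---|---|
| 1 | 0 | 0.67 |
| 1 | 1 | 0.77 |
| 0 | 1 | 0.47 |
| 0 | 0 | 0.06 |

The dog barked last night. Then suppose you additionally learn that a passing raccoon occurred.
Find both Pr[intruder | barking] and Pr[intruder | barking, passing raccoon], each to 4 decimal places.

Weight on intruder=true, given the evidence: 0.130848 + 0.032032 = 0.162880
Normalizer over all consistent configurations: 0.06·0.87·0.68 + 0.47·0.87·0.32 + 0.67·0.13·0.68 + 0.77·0.13·0.32 = 0.257604
P(intruder | barking) = 0.162880/0.257604 ≈ 0.6323

Now also conditioning on passing raccoon=true:
Enumerate both values of intruder and weight by the priors:
  P(barking | passing raccoon) = 0.67*0.68 + 0.77*0.32
        = 0.455600 + 0.246400 = 0.702000
Configurations with intruder contribute 0.246400, so
  P(intruder | barking, passing raccoon) = 0.246400 / 0.702000 ≈ 0.3510
— passing raccoon explains away the evidence for intruder.

Pr[intruder | barking] ≈ 0.6323; Pr[intruder | barking, passing raccoon] ≈ 0.3510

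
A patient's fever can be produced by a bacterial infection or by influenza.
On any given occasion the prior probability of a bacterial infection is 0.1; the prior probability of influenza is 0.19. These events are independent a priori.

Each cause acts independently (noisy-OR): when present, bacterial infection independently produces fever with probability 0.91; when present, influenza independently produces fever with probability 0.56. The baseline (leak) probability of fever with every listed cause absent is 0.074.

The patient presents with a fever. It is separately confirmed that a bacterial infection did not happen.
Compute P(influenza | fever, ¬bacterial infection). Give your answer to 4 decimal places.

Under noisy-OR, P(fever | causes) = 1 − (1−0.074)·∏(1−qᵢ) over the active causes.
By total probability over both values of influenza:
  P(fever | ¬bacterial infection) = 0.074×0.81 + 0.59256×0.19
        = 0.059940 + 0.112586 = 0.172526
Keeping only the influenza-present terms gives 0.112586, so
  P(influenza | fever, ¬bacterial infection) = 0.112586 / 0.172526 ≈ 0.6526

P(influenza | fever, ¬bacterial infection) ≈ 0.6526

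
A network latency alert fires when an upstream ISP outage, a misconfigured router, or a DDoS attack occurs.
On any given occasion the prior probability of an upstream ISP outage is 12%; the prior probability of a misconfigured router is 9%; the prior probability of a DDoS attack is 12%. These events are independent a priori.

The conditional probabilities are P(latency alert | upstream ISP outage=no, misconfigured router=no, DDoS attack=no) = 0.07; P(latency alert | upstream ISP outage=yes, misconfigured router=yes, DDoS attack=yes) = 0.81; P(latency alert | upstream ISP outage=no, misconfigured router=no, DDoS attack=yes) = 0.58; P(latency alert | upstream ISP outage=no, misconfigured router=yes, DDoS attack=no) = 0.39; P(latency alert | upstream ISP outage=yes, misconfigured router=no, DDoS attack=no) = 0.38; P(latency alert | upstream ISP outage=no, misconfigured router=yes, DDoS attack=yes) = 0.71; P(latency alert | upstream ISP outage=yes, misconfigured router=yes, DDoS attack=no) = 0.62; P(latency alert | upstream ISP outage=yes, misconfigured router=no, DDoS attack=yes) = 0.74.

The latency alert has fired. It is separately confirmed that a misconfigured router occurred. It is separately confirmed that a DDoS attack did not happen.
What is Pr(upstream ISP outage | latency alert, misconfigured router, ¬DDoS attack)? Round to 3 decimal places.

Pr(upstream ISP outage | latency alert, misconfigured router, ¬DDoS attack) ≈ 0.178

Weight on upstream ISP outage=true, given the evidence: 0.62×0.12 = 0.074400
Denominator P(latency alert | misconfigured router, ¬DDoS attack): 0.39×0.88 + 0.62×0.12 = 0.417600
P(upstream ISP outage | latency alert, misconfigured router, ¬DDoS attack) = 0.074400/0.417600 ≈ 0.178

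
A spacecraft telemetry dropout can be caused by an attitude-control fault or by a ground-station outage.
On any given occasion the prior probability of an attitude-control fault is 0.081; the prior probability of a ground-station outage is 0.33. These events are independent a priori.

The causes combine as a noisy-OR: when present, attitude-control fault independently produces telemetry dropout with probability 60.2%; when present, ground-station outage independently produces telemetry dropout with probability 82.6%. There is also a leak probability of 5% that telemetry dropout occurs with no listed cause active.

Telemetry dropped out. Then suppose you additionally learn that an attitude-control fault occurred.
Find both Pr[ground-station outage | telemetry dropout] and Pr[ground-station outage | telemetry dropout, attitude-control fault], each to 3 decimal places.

Pr[ground-station outage | telemetry dropout] ≈ 0.812; Pr[ground-station outage | telemetry dropout, attitude-control fault] ≈ 0.425

Under noisy-OR, P(telemetry dropout | causes) = 1 − (1−0.05)·∏(1−qᵢ) over the active causes.
Numerator (weight on configurations with ground-station outage): 0.253139 + 0.024971 = 0.278110
Denominator P(telemetry dropout): 0.05×0.919×0.67 + 0.8347×0.919×0.33 + 0.6219×0.081×0.67 + 0.934211×0.081×0.33 = 0.342648
Posterior = 0.278110 / 0.342648 ≈ 0.812

With the extra evidence:
P(telemetry dropout | attitude-control fault) = 0.6219*0.67 + 0.934211*0.33 = 0.416673 + 0.308290 = 0.724963
Restricting to configurations with ground-station outage present: 0.934211*0.33 = 0.308290.
Hence the posterior is 0.308290/0.724963 ≈ 0.425.
Conditioning on attitude-control fault lowers the posterior on ground-station outage: the classic explaining-away effect in a common-effect structure.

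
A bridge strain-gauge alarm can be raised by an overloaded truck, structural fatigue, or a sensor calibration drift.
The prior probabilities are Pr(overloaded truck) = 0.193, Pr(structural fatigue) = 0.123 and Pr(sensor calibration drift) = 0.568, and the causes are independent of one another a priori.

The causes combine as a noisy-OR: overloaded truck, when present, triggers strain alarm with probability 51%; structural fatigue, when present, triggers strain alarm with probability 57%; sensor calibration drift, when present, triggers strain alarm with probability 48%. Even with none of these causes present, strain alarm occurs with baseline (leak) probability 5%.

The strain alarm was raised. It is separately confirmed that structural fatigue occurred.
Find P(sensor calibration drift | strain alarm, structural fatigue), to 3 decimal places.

P(sensor calibration drift | strain alarm, structural fatigue) ≈ 0.627

Under noisy-OR, P(strain alarm | causes) = 1 − (1−0.05)·∏(1−qᵢ) over the active causes.
Weight on sensor calibration drift=true, given the evidence: 0.361008 + 0.098214 = 0.459222
Denominator P(strain alarm | structural fatigue): 0.5915×0.807×0.432 + 0.78758×0.807×0.568 + 0.799835×0.193×0.432 + 0.895914×0.193×0.568 = 0.732120
P(sensor calibration drift | strain alarm, structural fatigue) = 0.459222/0.732120 ≈ 0.627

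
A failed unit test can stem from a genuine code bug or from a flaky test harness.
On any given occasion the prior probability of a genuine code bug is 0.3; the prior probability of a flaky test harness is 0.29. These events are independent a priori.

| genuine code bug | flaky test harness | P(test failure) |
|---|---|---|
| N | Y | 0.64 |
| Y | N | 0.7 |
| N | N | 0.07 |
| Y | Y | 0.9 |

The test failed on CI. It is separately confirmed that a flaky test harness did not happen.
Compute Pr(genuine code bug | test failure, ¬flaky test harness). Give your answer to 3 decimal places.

Pr(genuine code bug | test failure, ¬flaky test harness) ≈ 0.811

P(test failure | ¬flaky test harness) = 0.07*0.7 + 0.7*0.3 = 0.049000 + 0.210000 = 0.259000
The genuine code bug-present share is 0.7*0.3 = 0.210000.
Hence the posterior is 0.210000/0.259000 ≈ 0.811.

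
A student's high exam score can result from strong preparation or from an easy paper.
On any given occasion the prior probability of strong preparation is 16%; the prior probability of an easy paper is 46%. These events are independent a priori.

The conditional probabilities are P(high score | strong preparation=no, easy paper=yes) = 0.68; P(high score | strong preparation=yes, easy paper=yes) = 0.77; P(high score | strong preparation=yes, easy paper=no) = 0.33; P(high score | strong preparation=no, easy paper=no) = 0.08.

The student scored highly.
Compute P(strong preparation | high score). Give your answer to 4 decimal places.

P(strong preparation | high score) ≈ 0.2217

Sum P(high score|·) weighted by the priors over the 4 (strong preparation, easy paper) configurations:
  P(high score) = 0.08*0.84*0.54 + 0.68*0.84*0.46 + 0.33*0.16*0.54 + 0.77*0.16*0.46
        = 0.036288 + 0.262752 + 0.028512 + 0.056672 = 0.384224
The terms with strong preparation present sum to 0.085184, so
  P(strong preparation | high score) = 0.085184 / 0.384224 ≈ 0.2217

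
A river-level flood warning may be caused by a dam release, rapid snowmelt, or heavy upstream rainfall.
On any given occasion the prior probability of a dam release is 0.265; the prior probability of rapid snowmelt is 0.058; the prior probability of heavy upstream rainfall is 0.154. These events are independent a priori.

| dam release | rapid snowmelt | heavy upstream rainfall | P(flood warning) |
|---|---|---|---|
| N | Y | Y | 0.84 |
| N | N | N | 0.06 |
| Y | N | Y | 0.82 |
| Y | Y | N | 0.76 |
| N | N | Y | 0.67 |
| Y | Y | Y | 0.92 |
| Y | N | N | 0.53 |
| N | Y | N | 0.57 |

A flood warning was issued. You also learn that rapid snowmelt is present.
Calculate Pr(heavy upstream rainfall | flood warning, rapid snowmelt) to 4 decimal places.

Pr(heavy upstream rainfall | flood warning, rapid snowmelt) ≈ 0.2017

Enumerate the 4 (dam release, heavy upstream rainfall) configurations and weight by the priors:
  P(flood warning | rapid snowmelt) = 0.57·0.735·0.846 + 0.84·0.735·0.154 + 0.76·0.265·0.846 + 0.92·0.265·0.154
        = 0.354432 + 0.095080 + 0.170384 + 0.037545 = 0.657441
Keeping only the heavy upstream rainfall-present terms gives 0.132625, so
  P(heavy upstream rainfall | flood warning, rapid snowmelt) = 0.132625 / 0.657441 ≈ 0.2017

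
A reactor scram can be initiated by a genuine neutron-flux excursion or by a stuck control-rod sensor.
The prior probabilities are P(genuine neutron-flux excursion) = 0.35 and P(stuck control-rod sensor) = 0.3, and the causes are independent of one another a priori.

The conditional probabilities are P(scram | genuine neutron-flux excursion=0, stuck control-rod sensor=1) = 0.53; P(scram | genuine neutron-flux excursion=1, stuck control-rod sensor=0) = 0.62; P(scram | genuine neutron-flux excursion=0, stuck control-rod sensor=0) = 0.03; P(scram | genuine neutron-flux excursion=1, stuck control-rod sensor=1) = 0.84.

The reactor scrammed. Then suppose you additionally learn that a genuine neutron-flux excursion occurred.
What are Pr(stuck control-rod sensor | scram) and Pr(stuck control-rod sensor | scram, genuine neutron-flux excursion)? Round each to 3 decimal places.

By total probability over the 4 (genuine neutron-flux excursion, stuck control-rod sensor) configurations:
  P(scram) = 0.03×0.65×0.7 + 0.53×0.65×0.3 + 0.62×0.35×0.7 + 0.84×0.35×0.3
        = 0.013650 + 0.103350 + 0.151900 + 0.088200 = 0.357100
Configurations with stuck control-rod sensor contribute 0.191550, so
  P(stuck control-rod sensor | scram) = 0.191550 / 0.357100 ≈ 0.536

Now condition on the additional information:
P(scram | genuine neutron-flux excursion) = 0.62×0.7 + 0.84×0.3 = 0.434000 + 0.252000 = 0.686000
The stuck control-rod sensor-present share is 0.84×0.3 = 0.252000.
P(stuck control-rod sensor | scram, genuine neutron-flux excursion) = 0.252000 / 0.686000 ≈ 0.367

Pr(stuck control-rod sensor | scram) ≈ 0.536; Pr(stuck control-rod sensor | scram, genuine neutron-flux excursion) ≈ 0.367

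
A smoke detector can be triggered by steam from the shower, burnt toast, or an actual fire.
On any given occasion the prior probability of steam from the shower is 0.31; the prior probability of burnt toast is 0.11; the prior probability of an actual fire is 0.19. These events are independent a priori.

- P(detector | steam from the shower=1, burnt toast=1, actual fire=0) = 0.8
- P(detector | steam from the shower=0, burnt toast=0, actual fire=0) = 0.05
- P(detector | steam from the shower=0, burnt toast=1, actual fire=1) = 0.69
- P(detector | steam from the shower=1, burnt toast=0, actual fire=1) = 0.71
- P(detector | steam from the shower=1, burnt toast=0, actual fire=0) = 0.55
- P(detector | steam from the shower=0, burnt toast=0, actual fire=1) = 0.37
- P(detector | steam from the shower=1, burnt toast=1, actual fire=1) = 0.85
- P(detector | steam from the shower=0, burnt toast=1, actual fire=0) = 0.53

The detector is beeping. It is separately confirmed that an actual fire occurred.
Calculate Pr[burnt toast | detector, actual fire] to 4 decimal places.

For the numerator, keep only burnt toast=true terms: 0.052371 + 0.028985 = 0.081356
The normalizing constant is 0.37·0.69·0.89 + 0.69·0.69·0.11 + 0.71·0.31·0.89 + 0.85·0.31·0.11 = 0.504462
P(burnt toast | detector, actual fire) = 0.081356/0.504462 ≈ 0.1613

Pr[burnt toast | detector, actual fire] ≈ 0.1613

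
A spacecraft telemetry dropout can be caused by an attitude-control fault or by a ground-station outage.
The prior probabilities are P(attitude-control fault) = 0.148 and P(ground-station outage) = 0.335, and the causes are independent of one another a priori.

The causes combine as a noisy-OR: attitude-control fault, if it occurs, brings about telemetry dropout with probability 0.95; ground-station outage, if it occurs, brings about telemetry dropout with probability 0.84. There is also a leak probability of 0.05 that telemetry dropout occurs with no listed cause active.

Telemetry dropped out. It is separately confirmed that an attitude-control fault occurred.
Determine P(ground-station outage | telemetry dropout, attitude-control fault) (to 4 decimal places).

Under noisy-OR, P(telemetry dropout | causes) = 1 − (1−0.05)·∏(1−qᵢ) over the active causes.
Numerator (weight on configurations with ground-station outage): 0.9924·0.335 = 0.332454
The normalizing constant is 0.9525·0.665 + 0.9924·0.335 = 0.965867
Posterior = 0.332454 / 0.965867 ≈ 0.3442

P(ground-station outage | telemetry dropout, attitude-control fault) ≈ 0.3442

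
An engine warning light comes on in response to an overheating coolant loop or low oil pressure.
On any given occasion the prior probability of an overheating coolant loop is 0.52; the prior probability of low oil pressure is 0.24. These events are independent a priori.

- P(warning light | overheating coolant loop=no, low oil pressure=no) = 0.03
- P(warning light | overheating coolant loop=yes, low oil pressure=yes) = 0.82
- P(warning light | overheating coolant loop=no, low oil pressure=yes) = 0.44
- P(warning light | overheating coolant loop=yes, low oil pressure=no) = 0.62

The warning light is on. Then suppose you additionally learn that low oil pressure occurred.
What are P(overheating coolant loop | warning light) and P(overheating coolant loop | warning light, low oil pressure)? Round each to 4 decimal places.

Weight on overheating coolant loop=true, given the evidence: 0.245024 + 0.102336 = 0.347360
Denominator P(warning light): 0.03*0.48*0.76 + 0.44*0.48*0.24 + 0.62*0.52*0.76 + 0.82*0.52*0.24 = 0.408992
P(overheating coolant loop | warning light) = 0.347360/0.408992 ≈ 0.8493

Now also conditioning on low oil pressure=true:
By total probability over both values of overheating coolant loop:
  P(warning light | low oil pressure) = 0.44*0.48 + 0.82*0.52
        = 0.211200 + 0.426400 = 0.637600
The terms with overheating coolant loop present sum to 0.426400, so
  P(overheating coolant loop | warning light, low oil pressure) = 0.426400 / 0.637600 ≈ 0.6688
— low oil pressure explains away the evidence for overheating coolant loop.

P(overheating coolant loop | warning light) ≈ 0.8493; P(overheating coolant loop | warning light, low oil pressure) ≈ 0.6688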